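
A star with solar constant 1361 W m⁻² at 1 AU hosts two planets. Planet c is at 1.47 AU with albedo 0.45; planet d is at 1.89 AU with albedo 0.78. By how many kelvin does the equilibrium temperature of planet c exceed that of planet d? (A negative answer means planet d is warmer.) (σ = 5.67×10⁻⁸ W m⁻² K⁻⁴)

ΔT ≈ 59.0 K

T_eq = [S₀(1−A)/(4σd²)]^(1/4), so T ∝ (1−A)^(1/4) / √d.
T₁ = [1361×0.55/(4×5.67×10⁻⁸×1.47²)]^(1/4) = 197.69 K.
T₂ = [1361×0.22/(4×5.67×10⁻⁸×1.89²)]^(1/4) = 138.65 K.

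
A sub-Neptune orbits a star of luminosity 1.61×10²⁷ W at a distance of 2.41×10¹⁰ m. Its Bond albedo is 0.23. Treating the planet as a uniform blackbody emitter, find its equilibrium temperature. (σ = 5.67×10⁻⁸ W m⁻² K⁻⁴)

Flux: S = L/(4πd²) = 1.61×10²⁷/(4π×(2.41×10¹⁰)²) = 2.21×10⁵ W m⁻².
Energy balance: absorbed = emitted ⇒ πR²·S(1−A) = 4πR²·σT_eq⁴, so T_eq⁴ = S(1−A)/(4σ).
T_eq = [2.21×10⁵ × 0.77 / (4 × 5.67×10⁻⁸)]^(1/4) = (7.49×10¹¹)^(1/4) = 930 K.

T_eq ≈ 930 K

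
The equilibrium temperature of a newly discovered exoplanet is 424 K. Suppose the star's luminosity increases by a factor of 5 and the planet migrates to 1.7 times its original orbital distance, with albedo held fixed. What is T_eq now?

T_eq ∝ L^(1/4) · d^(−1/2).
T′ = 424 × 5^(1/4) / 1.7^(1/2) = 486 K.

T_eq ≈ 486 K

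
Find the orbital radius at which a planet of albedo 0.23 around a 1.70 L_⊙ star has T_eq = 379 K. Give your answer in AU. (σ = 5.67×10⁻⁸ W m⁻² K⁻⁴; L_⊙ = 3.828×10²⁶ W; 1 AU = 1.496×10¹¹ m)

L = 1.70 × 3.828×10²⁶ = 6.51×10²⁶ W.
From T_eq⁴ = L(1−A)/(16πσd²): d = √[L(1−A)/(16πσT_eq⁴)].
d = √[6.51×10²⁶ × 0.77 / (16π × 5.67×10⁻⁸ × (379)⁴)] = 9.23×10¹⁰ m = 0.617 AU.

d ≈ 0.617 AU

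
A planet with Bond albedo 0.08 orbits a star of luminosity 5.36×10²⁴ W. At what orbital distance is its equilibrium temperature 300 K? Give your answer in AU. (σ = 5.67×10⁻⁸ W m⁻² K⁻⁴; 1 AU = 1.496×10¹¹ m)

From T_eq⁴ = L(1−A)/(16πσd²): d = √[L(1−A)/(16πσT_eq⁴)].
d = √[5.36×10²⁴ × 0.92 / (16π × 5.67×10⁻⁸ × (300)⁴)] = 1.46×10¹⁰ m = 0.0977 AU.

d ≈ 0.0977 AU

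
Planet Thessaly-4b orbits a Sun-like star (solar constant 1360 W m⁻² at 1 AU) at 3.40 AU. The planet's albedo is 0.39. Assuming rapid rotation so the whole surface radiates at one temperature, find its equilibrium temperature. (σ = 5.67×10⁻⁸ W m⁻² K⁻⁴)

Flux at 3.40 AU: S = 1360/3.40² = 118 W m⁻².
Energy balance: absorbed = emitted ⇒ πR²·S(1−A) = 4πR²·σT_eq⁴, so T_eq⁴ = S(1−A)/(4σ).
T_eq = [118 × 0.61 / (4 × 5.67×10⁻⁸)]^(1/4) = (3.16×10⁸)^(1/4) = 133 K.

T_eq ≈ 133 K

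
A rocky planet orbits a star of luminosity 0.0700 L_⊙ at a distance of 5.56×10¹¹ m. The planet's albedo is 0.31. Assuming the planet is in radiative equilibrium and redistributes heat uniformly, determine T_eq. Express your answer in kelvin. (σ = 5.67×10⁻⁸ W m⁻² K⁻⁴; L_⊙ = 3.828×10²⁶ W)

L = 0.0700 × 3.828×10²⁶ = 2.68×10²⁵ W.
Flux: S = L/(4πd²) = 2.68×10²⁵/(4π×(5.56×10¹¹)²) = 6.90 W m⁻².
Energy balance: absorbed = emitted ⇒ πR²·S(1−A) = 4πR²·σT_eq⁴, so T_eq⁴ = S(1−A)/(4σ).
T_eq = [6.90 × 0.69 / (4 × 5.67×10⁻⁸)]^(1/4) = (2.10×10⁷)^(1/4) = 67.7 K.

T_eq ≈ 67.7 K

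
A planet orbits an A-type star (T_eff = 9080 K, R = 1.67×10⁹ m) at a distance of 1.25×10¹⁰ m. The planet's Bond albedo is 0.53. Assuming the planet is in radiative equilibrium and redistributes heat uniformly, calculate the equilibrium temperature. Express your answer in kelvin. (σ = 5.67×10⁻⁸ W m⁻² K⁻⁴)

L = 4πR_⋆²σT_⋆⁴ = 4π(1.67×10⁹)² × 5.67×10⁻⁸ × (9080)⁴ = 1.35×10²⁸ W.
S = L/(4πd²) = 6.88×10⁶ W m⁻².
Energy balance: absorbed = emitted ⇒ πR²·S(1−A) = 4πR²·σT_eq⁴, so T_eq⁴ = S(1−A)/(4σ).
T_eq = [6.88×10⁶ × 0.47 / (4 × 5.67×10⁻⁸)]^(1/4) = (1.43×10¹³)^(1/4) = 1940 K.

T_eq ≈ 1940 K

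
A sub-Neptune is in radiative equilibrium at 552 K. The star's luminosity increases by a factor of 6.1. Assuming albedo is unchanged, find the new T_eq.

T_eq ∝ L^(1/4) · d^(−1/2).
T′ = 552 × 6.1^(1/4) = 868 K.

T_eq ≈ 868 K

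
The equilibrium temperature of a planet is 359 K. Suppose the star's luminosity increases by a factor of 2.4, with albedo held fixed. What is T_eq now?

T_eq ∝ L^(1/4) · d^(−1/2).
T′ = 359 × 2.4^(1/4) = 447 K.

T_eq ≈ 447 K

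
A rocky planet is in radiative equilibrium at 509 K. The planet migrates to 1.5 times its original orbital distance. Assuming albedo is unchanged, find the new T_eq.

T_eq ∝ L^(1/4) · d^(−1/2).
T′ = 509 / 1.5^(1/2) = 416 K.

T_eq ≈ 416 K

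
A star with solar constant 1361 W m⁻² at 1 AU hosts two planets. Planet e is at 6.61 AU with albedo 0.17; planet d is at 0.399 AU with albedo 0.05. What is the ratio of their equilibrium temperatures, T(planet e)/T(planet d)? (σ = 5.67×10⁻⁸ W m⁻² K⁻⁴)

T_eq = [S₀(1−A)/(4σd²)]^(1/4), so T ∝ (1−A)^(1/4) / √d.
T₁ = [1361×0.83/(4×5.67×10⁻⁸×6.61²)]^(1/4) = 103.33 K.
T₂ = [1361×0.95/(4×5.67×10⁻⁸×0.399²)]^(1/4) = 435.01 K.

T₁/T₂ ≈ 0.238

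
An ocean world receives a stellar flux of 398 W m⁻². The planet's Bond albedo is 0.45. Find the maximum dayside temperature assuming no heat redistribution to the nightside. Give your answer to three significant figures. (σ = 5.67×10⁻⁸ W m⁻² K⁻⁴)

T_ss ≈ 249 K

With no redistribution each surface element balances locally: S(1−A) = σT⁴.
T = [398 × 0.55 / 5.67×10⁻⁸]^(1/4) = (3.86×10⁹)^(1/4) = 249 K.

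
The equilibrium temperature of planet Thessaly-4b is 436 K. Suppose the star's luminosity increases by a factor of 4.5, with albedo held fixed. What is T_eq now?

T_eq ≈ 635 K

T_eq ∝ L^(1/4) · d^(−1/2).
T′ = 436 × 4.5^(1/4) = 635 K.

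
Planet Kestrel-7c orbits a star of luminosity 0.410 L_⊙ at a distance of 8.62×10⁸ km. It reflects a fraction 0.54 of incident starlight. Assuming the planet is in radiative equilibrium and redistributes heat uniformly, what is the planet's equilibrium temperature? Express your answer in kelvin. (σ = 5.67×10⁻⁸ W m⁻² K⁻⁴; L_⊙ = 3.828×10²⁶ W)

d = 8.62×10⁸ km = 8.62×10¹¹ m.
L = 0.410 × 3.828×10²⁶ = 1.57×10²⁶ W.
Flux: S = L/(4πd²) = 1.57×10²⁶/(4π×(8.62×10¹¹)²) = 16.8 W m⁻².
Energy balance: absorbed = emitted ⇒ πR²·S(1−A) = 4πR²·σT_eq⁴, so T_eq⁴ = S(1−A)/(4σ).
T_eq = [16.8 × 0.46 / (4 × 5.67×10⁻⁸)]^(1/4) = (3.41×10⁷)^(1/4) = 76.4 K.

T_eq ≈ 76.4 K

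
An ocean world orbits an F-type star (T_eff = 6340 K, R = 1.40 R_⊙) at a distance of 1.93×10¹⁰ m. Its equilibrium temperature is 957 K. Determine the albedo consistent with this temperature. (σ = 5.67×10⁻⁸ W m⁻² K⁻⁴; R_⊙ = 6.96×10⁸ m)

A ≈ 0.19

R_⋆ = 1.40 × 6.96×10⁸ = 9.74×10⁸ m.
L = 4πR_⋆²σT_⋆⁴ = 4π(9.74×10⁸)² × 5.67×10⁻⁸ × (6340)⁴ = 1.09×10²⁷ W.
S = L/(4πd²) = 2.34×10⁵ W m⁻².
From T_eq⁴ = S(1−A)/(4σ): 1−A = 4σT_eq⁴/S.
1−A = 4 × 5.67×10⁻⁸ × (957)⁴ / 2.34×10⁵ = 0.815.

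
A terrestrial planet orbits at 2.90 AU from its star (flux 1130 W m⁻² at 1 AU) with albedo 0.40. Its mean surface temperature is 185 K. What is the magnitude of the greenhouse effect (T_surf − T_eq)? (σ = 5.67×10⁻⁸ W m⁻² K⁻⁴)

ΔT ≈ 47.7 K

S = 1130/2.90² = 134.4 W m⁻².
T_eq = [S(1−A)/(4σ)]^(1/4) = [134.4×0.60/(4×5.67×10⁻⁸)]^(1/4) = 137.3 K.
ΔT = T_surf − T_eq = 185 − 137.3.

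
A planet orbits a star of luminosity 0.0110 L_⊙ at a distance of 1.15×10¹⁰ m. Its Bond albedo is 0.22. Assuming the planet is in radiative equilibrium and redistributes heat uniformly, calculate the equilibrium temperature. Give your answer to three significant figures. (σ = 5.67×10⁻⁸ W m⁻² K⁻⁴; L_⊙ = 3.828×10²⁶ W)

T_eq ≈ 306 K

L = 0.0110 × 3.828×10²⁶ = 4.21×10²⁴ W.
Flux: S = L/(4πd²) = 4.21×10²⁴/(4π×(1.15×10¹⁰)²) = 2530 W m⁻².
Energy balance: absorbed = emitted ⇒ πR²·S(1−A) = 4πR²·σT_eq⁴, so T_eq⁴ = S(1−A)/(4σ).
T_eq = [2530 × 0.78 / (4 × 5.67×10⁻⁸)]^(1/4) = (8.71×10⁹)^(1/4) = 306 K.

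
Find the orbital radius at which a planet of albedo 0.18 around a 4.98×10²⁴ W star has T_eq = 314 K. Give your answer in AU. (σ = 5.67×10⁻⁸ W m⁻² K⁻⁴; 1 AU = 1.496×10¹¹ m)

d ≈ 0.0812 AU

From T_eq⁴ = L(1−A)/(16πσd²): d = √[L(1−A)/(16πσT_eq⁴)].
d = √[4.98×10²⁴ × 0.82 / (16π × 5.67×10⁻⁸ × (314)⁴)] = 1.21×10¹⁰ m = 0.0812 AU.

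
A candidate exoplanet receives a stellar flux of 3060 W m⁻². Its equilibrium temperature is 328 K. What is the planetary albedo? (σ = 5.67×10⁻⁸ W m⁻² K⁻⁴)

A ≈ 0.14

From T_eq⁴ = S(1−A)/(4σ): 1−A = 4σT_eq⁴/S.
1−A = 4 × 5.67×10⁻⁸ × (328)⁴ / 3060 = 0.858.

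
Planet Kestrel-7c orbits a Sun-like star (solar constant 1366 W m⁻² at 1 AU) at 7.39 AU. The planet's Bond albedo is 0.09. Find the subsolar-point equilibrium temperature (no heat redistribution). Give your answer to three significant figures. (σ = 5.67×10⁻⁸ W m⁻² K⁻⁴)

Flux at 7.39 AU: S = 1366/7.39² = 25.0 W m⁻².
At the subsolar point the surface absorbs S(1−A) and emits σT⁴ per unit area — no factor of 4, since only the local patch is in balance.
T = [25.0 × 0.91 / 5.67×10⁻⁸]^(1/4) = (4.01×10⁸)^(1/4) = 142 K.

T_ss ≈ 142 K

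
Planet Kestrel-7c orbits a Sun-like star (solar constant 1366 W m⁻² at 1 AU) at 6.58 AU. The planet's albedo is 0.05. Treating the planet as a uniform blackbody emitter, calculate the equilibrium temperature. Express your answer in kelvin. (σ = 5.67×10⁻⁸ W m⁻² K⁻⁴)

T_eq ≈ 107 K

Flux at 6.58 AU: S = 1366/6.58² = 31.5 W m⁻².
Energy balance: absorbed = emitted ⇒ πR²·S(1−A) = 4πR²·σT_eq⁴, so T_eq⁴ = S(1−A)/(4σ).
T_eq = [31.5 × 0.95 / (4 × 5.67×10⁻⁸)]^(1/4) = (1.32×10⁸)^(1/4) = 107 K.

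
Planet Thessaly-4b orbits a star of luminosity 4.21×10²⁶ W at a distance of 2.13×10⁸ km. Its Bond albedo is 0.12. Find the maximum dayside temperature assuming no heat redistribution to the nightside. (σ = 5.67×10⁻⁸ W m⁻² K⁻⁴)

T_ss ≈ 327 K

d = 2.13×10⁸ km = 2.13×10¹¹ m.
Flux: S = L/(4πd²) = 4.21×10²⁶/(4π×(2.13×10¹¹)²) = 738 W m⁻².
With no redistribution each surface element balances locally: S(1−A) = σT⁴.
T = [738 × 0.88 / 5.67×10⁻⁸]^(1/4) = (1.15×10¹⁰)^(1/4) = 327 K.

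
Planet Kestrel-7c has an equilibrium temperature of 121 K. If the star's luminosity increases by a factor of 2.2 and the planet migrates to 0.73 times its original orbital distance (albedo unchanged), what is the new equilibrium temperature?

T_eq ∝ L^(1/4) · d^(−1/2).
T′ = 121 × 2.2^(1/4) / 0.73^(1/2) = 172 K.

T_eq ≈ 172 K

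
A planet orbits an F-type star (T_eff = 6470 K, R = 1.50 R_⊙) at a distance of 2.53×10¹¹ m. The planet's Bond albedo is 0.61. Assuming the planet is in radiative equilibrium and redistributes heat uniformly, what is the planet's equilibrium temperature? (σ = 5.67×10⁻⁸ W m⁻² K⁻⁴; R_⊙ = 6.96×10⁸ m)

R_⋆ = 1.50 × 6.96×10⁸ = 1.04×10⁹ m.
L = 4πR_⋆²σT_⋆⁴ = 4π(1.04×10⁹)² × 5.67×10⁻⁸ × (6470)⁴ = 1.36×10²⁷ W.
S = L/(4πd²) = 1690 W m⁻².
Energy balance: absorbed = emitted ⇒ πR²·S(1−A) = 4πR²·σT_eq⁴, so T_eq⁴ = S(1−A)/(4σ).
T_eq = [1690 × 0.39 / (4 × 5.67×10⁻⁸)]^(1/4) = (2.91×10⁹)^(1/4) = 232 K.

T_eq ≈ 232 K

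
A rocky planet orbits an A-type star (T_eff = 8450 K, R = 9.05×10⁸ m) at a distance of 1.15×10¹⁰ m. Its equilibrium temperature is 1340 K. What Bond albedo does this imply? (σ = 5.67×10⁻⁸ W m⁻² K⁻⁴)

L = 4πR_⋆²σT_⋆⁴ = 4π(9.05×10⁸)² × 5.67×10⁻⁸ × (8450)⁴ = 2.98×10²⁷ W.
S = L/(4πd²) = 1.79×10⁶ W m⁻².
From T_eq⁴ = S(1−A)/(4σ): 1−A = 4σT_eq⁴/S.
1−A = 4 × 5.67×10⁻⁸ × (1340)⁴ / 1.79×10⁶ = 0.408.

A ≈ 0.59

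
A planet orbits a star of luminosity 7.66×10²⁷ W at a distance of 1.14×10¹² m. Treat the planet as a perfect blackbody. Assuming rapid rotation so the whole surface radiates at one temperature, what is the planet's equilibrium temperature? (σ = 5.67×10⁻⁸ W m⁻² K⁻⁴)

T_eq ≈ 213 K

Flux: S = L/(4πd²) = 7.66×10²⁷/(4π×(1.14×10¹²)²) = 469 W m⁻².
Energy balance: absorbed = emitted ⇒ πR²·S(1−A) = 4πR²·σT_eq⁴, so T_eq⁴ = S(1−A)/(4σ).
T_eq = [469 × 1.00 / (4 × 5.67×10⁻⁸)]^(1/4) = (2.07×10⁹)^(1/4) = 213 K.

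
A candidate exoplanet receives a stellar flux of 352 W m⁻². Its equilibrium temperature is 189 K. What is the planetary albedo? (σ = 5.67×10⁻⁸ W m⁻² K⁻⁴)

From T_eq⁴ = S(1−A)/(4σ): 1−A = 4σT_eq⁴/S.
1−A = 4 × 5.67×10⁻⁸ × (189)⁴ / 352 = 0.822.

A ≈ 0.18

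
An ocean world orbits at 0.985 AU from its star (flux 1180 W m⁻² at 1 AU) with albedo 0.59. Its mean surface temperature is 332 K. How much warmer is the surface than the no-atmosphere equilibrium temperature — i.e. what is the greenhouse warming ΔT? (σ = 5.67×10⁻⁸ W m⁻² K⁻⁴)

S = 1180/0.985² = 1216 W m⁻².
T_eq = [S(1−A)/(4σ)]^(1/4) = [1216×0.41/(4×5.67×10⁻⁸)]^(1/4) = 216.5 K.
ΔT = T_surf − T_eq = 332 − 216.5.

ΔT ≈ 115.5 K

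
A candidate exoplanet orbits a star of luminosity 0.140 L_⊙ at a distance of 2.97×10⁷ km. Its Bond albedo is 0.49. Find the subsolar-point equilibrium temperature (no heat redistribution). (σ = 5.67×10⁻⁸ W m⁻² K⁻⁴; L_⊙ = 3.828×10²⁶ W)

d = 2.97×10⁷ km = 2.97×10¹⁰ m.
L = 0.140 × 3.828×10²⁶ = 5.36×10²⁵ W.
Flux: S = L/(4πd²) = 5.36×10²⁵/(4π×(2.97×10¹⁰)²) = 4830 W m⁻².
At the subsolar point the surface absorbs S(1−A) and emits σT⁴ per unit area — no factor of 4, since only the local patch is in balance.
T = [4830 × 0.51 / 5.67×10⁻⁸]^(1/4) = (4.35×10¹⁰)^(1/4) = 457 K.

T_ss ≈ 457 K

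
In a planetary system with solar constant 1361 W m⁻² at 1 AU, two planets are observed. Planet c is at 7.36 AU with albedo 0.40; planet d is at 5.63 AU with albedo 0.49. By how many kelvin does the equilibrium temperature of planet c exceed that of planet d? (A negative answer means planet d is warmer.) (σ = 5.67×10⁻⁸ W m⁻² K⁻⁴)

ΔT ≈ -8.8 K

T_eq = [S₀(1−A)/(4σd²)]^(1/4), so T ∝ (1−A)^(1/4) / √d.
T₁ = [1361×0.60/(4×5.67×10⁻⁸×7.36²)]^(1/4) = 90.29 K.
T₂ = [1361×0.51/(4×5.67×10⁻⁸×5.63²)]^(1/4) = 99.13 K.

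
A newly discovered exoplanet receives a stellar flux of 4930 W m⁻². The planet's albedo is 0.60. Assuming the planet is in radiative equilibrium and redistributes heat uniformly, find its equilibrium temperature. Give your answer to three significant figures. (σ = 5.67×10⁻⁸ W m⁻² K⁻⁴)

Energy balance: absorbed = emitted ⇒ πR²·S(1−A) = 4πR²·σT_eq⁴, so T_eq⁴ = S(1−A)/(4σ).
T_eq = [4930 × 0.40 / (4 × 5.67×10⁻⁸)]^(1/4) = (8.69×10⁹)^(1/4) = 305 K.

T_eq ≈ 305 K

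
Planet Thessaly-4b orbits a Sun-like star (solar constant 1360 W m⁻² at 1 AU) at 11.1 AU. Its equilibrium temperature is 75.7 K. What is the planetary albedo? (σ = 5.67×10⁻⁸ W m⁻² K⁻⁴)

Flux at 11.1 AU: S = 1360/11.1² = 11.0 W m⁻².
From T_eq⁴ = S(1−A)/(4σ): 1−A = 4σT_eq⁴/S.
1−A = 4 × 5.67×10⁻⁸ × (75.7)⁴ / 11.0 = 0.675.

A ≈ 0.33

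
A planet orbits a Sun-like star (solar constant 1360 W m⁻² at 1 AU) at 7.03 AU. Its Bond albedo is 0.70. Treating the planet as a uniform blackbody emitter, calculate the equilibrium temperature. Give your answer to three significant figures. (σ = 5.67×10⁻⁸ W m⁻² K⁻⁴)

T_eq ≈ 77.7 K

Flux at 7.03 AU: S = 1360/7.03² = 27.5 W m⁻².
Energy balance: absorbed = emitted ⇒ πR²·S(1−A) = 4πR²·σT_eq⁴, so T_eq⁴ = S(1−A)/(4σ).
T_eq = [27.5 × 0.30 / (4 × 5.67×10⁻⁸)]^(1/4) = (3.64×10⁷)^(1/4) = 77.7 K.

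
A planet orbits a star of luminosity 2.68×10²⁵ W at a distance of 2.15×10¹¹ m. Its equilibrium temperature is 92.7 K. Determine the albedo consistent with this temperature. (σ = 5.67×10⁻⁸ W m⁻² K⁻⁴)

Flux: S = L/(4πd²) = 2.68×10²⁵/(4π×(2.15×10¹¹)²) = 46.1 W m⁻².
From T_eq⁴ = S(1−A)/(4σ): 1−A = 4σT_eq⁴/S.
1−A = 4 × 5.67×10⁻⁸ × (92.7)⁴ / 46.1 = 0.363.

A ≈ 0.64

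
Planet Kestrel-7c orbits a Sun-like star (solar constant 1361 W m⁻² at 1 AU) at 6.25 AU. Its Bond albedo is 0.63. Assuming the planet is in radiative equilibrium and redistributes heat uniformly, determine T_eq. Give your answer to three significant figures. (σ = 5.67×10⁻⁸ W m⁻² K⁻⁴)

Flux at 6.25 AU: S = 1361/6.25² = 34.8 W m⁻².
Energy balance: absorbed = emitted ⇒ πR²·S(1−A) = 4πR²·σT_eq⁴, so T_eq⁴ = S(1−A)/(4σ).
T_eq = [34.8 × 0.37 / (4 × 5.67×10⁻⁸)]^(1/4) = (5.68×10⁷)^(1/4) = 86.8 K.

T_eq ≈ 86.8 K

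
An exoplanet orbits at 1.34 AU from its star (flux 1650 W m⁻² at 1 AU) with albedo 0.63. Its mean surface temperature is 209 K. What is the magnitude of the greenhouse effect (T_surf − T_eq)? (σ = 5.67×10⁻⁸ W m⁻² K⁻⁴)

ΔT ≈ 12.2 K

S = 1650/1.34² = 918.9 W m⁻².
T_eq = [S(1−A)/(4σ)]^(1/4) = [918.9×0.37/(4×5.67×10⁻⁸)]^(1/4) = 196.8 K.
ΔT = T_surf − T_eq = 209 − 196.8.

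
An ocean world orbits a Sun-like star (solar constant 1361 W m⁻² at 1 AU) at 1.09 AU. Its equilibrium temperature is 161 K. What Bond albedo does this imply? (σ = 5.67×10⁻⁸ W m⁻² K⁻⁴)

Flux at 1.09 AU: S = 1361/1.09² = 1150 W m⁻².
From T_eq⁴ = S(1−A)/(4σ): 1−A = 4σT_eq⁴/S.
1−A = 4 × 5.67×10⁻⁸ × (161)⁴ / 1150 = 0.133.

A ≈ 0.87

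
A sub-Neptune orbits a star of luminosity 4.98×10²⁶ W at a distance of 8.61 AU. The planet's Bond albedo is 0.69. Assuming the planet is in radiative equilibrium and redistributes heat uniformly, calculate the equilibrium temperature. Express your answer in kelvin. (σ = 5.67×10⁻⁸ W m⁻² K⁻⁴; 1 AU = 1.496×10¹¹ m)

d = 8.61 AU = 1.29×10¹² m.
Flux: S = L/(4πd²) = 4.98×10²⁶/(4π×(1.29×10¹²)²) = 23.9 W m⁻².
Energy balance: absorbed = emitted ⇒ πR²·S(1−A) = 4πR²·σT_eq⁴, so T_eq⁴ = S(1−A)/(4σ).
T_eq = [23.9 × 0.31 / (4 × 5.67×10⁻⁸)]^(1/4) = (3.26×10⁷)^(1/4) = 75.6 K.

T_eq ≈ 75.6 K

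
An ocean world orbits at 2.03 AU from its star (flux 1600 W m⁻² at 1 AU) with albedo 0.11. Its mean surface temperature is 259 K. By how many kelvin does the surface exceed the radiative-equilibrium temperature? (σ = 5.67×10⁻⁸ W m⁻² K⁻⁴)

ΔT ≈ 61.4 K

S = 1600/2.03² = 388.3 W m⁻².
T_eq = [S(1−A)/(4σ)]^(1/4) = [388.3×0.89/(4×5.67×10⁻⁸)]^(1/4) = 197.6 K.
ΔT = T_surf − T_eq = 259 − 197.6.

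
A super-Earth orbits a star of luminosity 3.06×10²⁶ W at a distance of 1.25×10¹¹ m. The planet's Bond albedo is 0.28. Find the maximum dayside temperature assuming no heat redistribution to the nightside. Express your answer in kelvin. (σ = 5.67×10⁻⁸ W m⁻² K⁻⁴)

Flux: S = L/(4πd²) = 3.06×10²⁶/(4π×(1.25×10¹¹)²) = 1560 W m⁻².
With no redistribution each surface element balances locally: S(1−A) = σT⁴.
T = [1560 × 0.72 / 5.67×10⁻⁸]^(1/4) = (1.98×10¹⁰)^(1/4) = 375 K.

T_ss ≈ 375 K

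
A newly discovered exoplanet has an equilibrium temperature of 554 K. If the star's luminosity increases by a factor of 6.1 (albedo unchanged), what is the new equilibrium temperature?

T_eq ≈ 871 K

T_eq ∝ L^(1/4) · d^(−1/2).
T′ = 554 × 6.1^(1/4) = 871 K.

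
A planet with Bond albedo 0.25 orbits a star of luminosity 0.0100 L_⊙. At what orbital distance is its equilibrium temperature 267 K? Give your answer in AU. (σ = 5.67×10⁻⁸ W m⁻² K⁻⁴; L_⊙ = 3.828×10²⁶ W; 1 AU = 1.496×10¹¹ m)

d ≈ 0.0941 AU

L = 0.0100 × 3.828×10²⁶ = 3.83×10²⁴ W.
From T_eq⁴ = L(1−A)/(16πσd²): d = √[L(1−A)/(16πσT_eq⁴)].
d = √[3.83×10²⁴ × 0.75 / (16π × 5.67×10⁻⁸ × (267)⁴)] = 1.41×10¹⁰ m = 0.0941 AU.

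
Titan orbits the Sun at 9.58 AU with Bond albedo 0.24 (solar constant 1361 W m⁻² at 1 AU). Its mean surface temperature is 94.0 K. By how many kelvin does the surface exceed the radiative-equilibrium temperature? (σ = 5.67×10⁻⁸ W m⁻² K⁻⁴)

S = 1361/9.58² = 14.83 W m⁻².
T_eq = [S(1−A)/(4σ)]^(1/4) = [14.83×0.76/(4×5.67×10⁻⁸)]^(1/4) = 84.0 K.
ΔT = T_surf − T_eq = 94 − 84.0.

ΔT ≈ 10.0 K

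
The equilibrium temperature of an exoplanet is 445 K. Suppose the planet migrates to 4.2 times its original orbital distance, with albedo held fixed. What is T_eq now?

T_eq ≈ 217 K

T_eq ∝ L^(1/4) · d^(−1/2).
T′ = 445 / 4.2^(1/2) = 217 K.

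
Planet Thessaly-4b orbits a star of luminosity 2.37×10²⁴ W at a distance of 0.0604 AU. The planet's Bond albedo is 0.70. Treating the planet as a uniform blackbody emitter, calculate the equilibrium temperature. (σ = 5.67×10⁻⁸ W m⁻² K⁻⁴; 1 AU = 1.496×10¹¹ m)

d = 0.0604 AU = 9.04×10⁹ m.
Flux: S = L/(4πd²) = 2.37×10²⁴/(4π×(9.04×10⁹)²) = 2310 W m⁻².
Energy balance: absorbed = emitted ⇒ πR²·S(1−A) = 4πR²·σT_eq⁴, so T_eq⁴ = S(1−A)/(4σ).
T_eq = [2310 × 0.30 / (4 × 5.67×10⁻⁸)]^(1/4) = (3.06×10⁹)^(1/4) = 235 K.

T_eq ≈ 235 K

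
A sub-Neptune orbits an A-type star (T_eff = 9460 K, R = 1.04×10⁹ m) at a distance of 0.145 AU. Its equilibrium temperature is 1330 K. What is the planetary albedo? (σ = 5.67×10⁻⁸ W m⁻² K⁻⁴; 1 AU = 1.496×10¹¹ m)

d = 0.145 AU = 2.17×10¹⁰ m.
L = 4πR_⋆²σT_⋆⁴ = 4π(1.04×10⁹)² × 5.67×10⁻⁸ × (9460)⁴ = 6.17×10²⁷ W.
S = L/(4πd²) = 1.04×10⁶ W m⁻².
From T_eq⁴ = S(1−A)/(4σ): 1−A = 4σT_eq⁴/S.
1−A = 4 × 5.67×10⁻⁸ × (1330)⁴ / 1.04×10⁶ = 0.680.

A ≈ 0.32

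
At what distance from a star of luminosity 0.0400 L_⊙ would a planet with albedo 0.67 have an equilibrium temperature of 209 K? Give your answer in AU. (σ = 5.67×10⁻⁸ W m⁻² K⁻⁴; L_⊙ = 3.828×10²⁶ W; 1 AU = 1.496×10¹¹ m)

d ≈ 0.204 AU

L = 0.0400 × 3.828×10²⁶ = 1.53×10²⁵ W.
From T_eq⁴ = L(1−A)/(16πσd²): d = √[L(1−A)/(16πσT_eq⁴)].
d = √[1.53×10²⁵ × 0.33 / (16π × 5.67×10⁻⁸ × (209)⁴)] = 3.05×10¹⁰ m = 0.204 AU.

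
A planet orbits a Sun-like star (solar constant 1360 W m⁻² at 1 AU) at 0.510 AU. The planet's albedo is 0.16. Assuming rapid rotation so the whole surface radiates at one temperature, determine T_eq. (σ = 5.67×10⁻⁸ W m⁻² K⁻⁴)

Flux at 0.510 AU: S = 1360/0.510² = 5230 W m⁻².
Energy balance: absorbed = emitted ⇒ πR²·S(1−A) = 4πR²·σT_eq⁴, so T_eq⁴ = S(1−A)/(4σ).
T_eq = [5230 × 0.84 / (4 × 5.67×10⁻⁸)]^(1/4) = (1.94×10¹⁰)^(1/4) = 373 K.

T_eq ≈ 373 K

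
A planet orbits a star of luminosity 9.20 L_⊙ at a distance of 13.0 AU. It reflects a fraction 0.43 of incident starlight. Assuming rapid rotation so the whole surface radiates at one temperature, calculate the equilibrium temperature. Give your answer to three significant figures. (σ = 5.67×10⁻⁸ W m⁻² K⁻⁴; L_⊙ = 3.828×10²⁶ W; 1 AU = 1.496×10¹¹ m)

d = 13.0 AU = 1.94×10¹² m.
L = 9.20 × 3.828×10²⁶ = 3.52×10²⁷ W.
Flux: S = L/(4πd²) = 3.52×10²⁷/(4π×(1.94×10¹²)²) = 74.1 W m⁻².
Energy balance: absorbed = emitted ⇒ πR²·S(1−A) = 4πR²·σT_eq⁴, so T_eq⁴ = S(1−A)/(4σ).
T_eq = [74.1 × 0.57 / (4 × 5.67×10⁻⁸)]^(1/4) = (1.86×10⁸)^(1/4) = 117 K.

T_eq ≈ 117 K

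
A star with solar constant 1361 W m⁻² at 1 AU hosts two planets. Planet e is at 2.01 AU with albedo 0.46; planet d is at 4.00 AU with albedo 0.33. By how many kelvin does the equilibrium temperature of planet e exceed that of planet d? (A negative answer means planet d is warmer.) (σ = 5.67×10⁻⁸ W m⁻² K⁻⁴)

T_eq = [S₀(1−A)/(4σd²)]^(1/4), so T ∝ (1−A)^(1/4) / √d.
T₁ = [1361×0.54/(4×5.67×10⁻⁸×2.01²)]^(1/4) = 168.29 K.
T₂ = [1361×0.67/(4×5.67×10⁻⁸×4.00²)]^(1/4) = 125.90 K.

ΔT ≈ 42.4 K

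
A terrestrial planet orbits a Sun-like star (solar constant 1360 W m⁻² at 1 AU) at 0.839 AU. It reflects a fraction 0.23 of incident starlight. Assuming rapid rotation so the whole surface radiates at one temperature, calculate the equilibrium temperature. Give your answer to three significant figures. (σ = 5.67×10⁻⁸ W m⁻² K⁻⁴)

Flux at 0.839 AU: S = 1360/0.839² = 1930 W m⁻².
Energy balance: absorbed = emitted ⇒ πR²·S(1−A) = 4πR²·σT_eq⁴, so T_eq⁴ = S(1−A)/(4σ).
T_eq = [1930 × 0.77 / (4 × 5.67×10⁻⁸)]^(1/4) = (6.56×10⁹)^(1/4) = 285 K.

T_eq ≈ 285 K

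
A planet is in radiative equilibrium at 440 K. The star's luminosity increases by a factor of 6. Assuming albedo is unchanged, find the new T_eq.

T_eq ∝ L^(1/4) · d^(−1/2).
T′ = 440 × 6^(1/4) = 689 K.

T_eq ≈ 689 K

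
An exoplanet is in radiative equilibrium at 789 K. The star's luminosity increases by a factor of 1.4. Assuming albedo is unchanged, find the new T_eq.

T_eq ∝ L^(1/4) · d^(−1/2).
T′ = 789 × 1.4^(1/4) = 858 K.

T_eq ≈ 858 K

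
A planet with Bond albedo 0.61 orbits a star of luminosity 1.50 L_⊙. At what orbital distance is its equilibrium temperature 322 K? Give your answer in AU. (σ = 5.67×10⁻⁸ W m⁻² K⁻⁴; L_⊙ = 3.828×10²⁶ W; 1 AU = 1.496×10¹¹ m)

L = 1.50 × 3.828×10²⁶ = 5.74×10²⁶ W.
From T_eq⁴ = L(1−A)/(16πσd²): d = √[L(1−A)/(16πσT_eq⁴)].
d = √[5.74×10²⁶ × 0.39 / (16π × 5.67×10⁻⁸ × (322)⁴)] = 8.55×10¹⁰ m = 0.571 AU.

d ≈ 0.571 AU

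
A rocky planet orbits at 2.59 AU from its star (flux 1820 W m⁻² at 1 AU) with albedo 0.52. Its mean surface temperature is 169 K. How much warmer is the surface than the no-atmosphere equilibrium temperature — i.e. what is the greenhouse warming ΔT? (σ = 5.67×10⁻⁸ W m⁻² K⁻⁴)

S = 1820/2.59² = 271.3 W m⁻².
T_eq = [S(1−A)/(4σ)]^(1/4) = [271.3×0.48/(4×5.67×10⁻⁸)]^(1/4) = 154.8 K.
ΔT = T_surf − T_eq = 169 − 154.8.

ΔT ≈ 14.2 K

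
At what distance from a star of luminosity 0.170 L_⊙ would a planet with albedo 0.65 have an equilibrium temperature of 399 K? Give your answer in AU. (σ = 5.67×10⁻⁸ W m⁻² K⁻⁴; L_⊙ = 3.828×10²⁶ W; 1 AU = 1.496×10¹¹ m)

L = 0.170 × 3.828×10²⁶ = 6.51×10²⁵ W.
From T_eq⁴ = L(1−A)/(16πσd²): d = √[L(1−A)/(16πσT_eq⁴)].
d = √[6.51×10²⁵ × 0.35 / (16π × 5.67×10⁻⁸ × (399)⁴)] = 1.78×10¹⁰ m = 0.119 AU.

d ≈ 0.119 AU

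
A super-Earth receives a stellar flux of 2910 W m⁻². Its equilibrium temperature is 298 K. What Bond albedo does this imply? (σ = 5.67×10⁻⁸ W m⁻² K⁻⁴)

From T_eq⁴ = S(1−A)/(4σ): 1−A = 4σT_eq⁴/S.
1−A = 4 × 5.67×10⁻⁸ × (298)⁴ / 2910 = 0.615.

A ≈ 0.39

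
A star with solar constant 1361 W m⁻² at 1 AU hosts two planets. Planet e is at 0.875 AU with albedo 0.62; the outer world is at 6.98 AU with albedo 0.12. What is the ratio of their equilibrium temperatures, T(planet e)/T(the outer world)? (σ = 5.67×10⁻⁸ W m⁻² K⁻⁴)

T₁/T₂ ≈ 2.290

T_eq = [S₀(1−A)/(4σd²)]^(1/4), so T ∝ (1−A)^(1/4) / √d.
T₁ = [1361×0.38/(4×5.67×10⁻⁸×0.875²)]^(1/4) = 233.61 K.
T₂ = [1361×0.88/(4×5.67×10⁻⁸×6.98²)]^(1/4) = 102.03 K.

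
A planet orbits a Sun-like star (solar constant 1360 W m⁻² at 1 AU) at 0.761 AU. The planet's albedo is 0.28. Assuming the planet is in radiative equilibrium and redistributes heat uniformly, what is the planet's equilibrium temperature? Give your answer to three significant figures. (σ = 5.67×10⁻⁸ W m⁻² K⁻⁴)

T_eq ≈ 294 K

Flux at 0.761 AU: S = 1360/0.761² = 2350 W m⁻².
Energy balance: absorbed = emitted ⇒ πR²·S(1−A) = 4πR²·σT_eq⁴, so T_eq⁴ = S(1−A)/(4σ).
T_eq = [2350 × 0.72 / (4 × 5.67×10⁻⁸)]^(1/4) = (7.46×10⁹)^(1/4) = 294 K.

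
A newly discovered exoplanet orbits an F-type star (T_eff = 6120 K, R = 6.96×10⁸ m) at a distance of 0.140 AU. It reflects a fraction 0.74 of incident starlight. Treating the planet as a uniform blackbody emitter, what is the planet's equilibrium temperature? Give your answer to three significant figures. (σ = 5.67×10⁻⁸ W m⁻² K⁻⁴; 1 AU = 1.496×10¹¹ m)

d = 0.140 AU = 2.09×10¹⁰ m.
L = 4πR_⋆²σT_⋆⁴ = 4π(6.96×10⁸)² × 5.67×10⁻⁸ × (6120)⁴ = 4.84×10²⁶ W.
S = L/(4πd²) = 8.78×10⁴ W m⁻².
Energy balance: absorbed = emitted ⇒ πR²·S(1−A) = 4πR²·σT_eq⁴, so T_eq⁴ = S(1−A)/(4σ).
T_eq = [8.78×10⁴ × 0.26 / (4 × 5.67×10⁻⁸)]^(1/4) = (1.01×10¹¹)^(1/4) = 563 K.

T_eq ≈ 563 K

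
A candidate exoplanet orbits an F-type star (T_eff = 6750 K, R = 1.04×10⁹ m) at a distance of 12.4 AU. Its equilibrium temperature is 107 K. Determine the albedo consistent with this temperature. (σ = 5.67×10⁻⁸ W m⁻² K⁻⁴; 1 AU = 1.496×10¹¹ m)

A ≈ 0.20

d = 12.4 AU = 1.86×10¹² m.
L = 4πR_⋆²σT_⋆⁴ = 4π(1.04×10⁹)² × 5.67×10⁻⁸ × (6750)⁴ = 1.60×10²⁷ W.
S = L/(4πd²) = 37.0 W m⁻².
From T_eq⁴ = S(1−A)/(4σ): 1−A = 4σT_eq⁴/S.
1−A = 4 × 5.67×10⁻⁸ × (107)⁴ / 37.0 = 0.804.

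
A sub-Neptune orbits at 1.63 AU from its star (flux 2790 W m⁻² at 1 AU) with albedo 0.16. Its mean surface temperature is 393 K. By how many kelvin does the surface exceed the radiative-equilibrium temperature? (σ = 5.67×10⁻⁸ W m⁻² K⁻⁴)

ΔT ≈ 143.3 K

S = 2790/1.63² = 1050 W m⁻².
T_eq = [S(1−A)/(4σ)]^(1/4) = [1050×0.84/(4×5.67×10⁻⁸)]^(1/4) = 249.7 K.
ΔT = T_surf − T_eq = 393 − 249.7.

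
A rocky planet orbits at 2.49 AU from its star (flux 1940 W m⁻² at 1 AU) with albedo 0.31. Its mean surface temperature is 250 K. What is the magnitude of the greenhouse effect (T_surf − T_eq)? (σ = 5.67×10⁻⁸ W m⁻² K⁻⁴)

S = 1940/2.49² = 312.9 W m⁻².
T_eq = [S(1−A)/(4σ)]^(1/4) = [312.9×0.69/(4×5.67×10⁻⁸)]^(1/4) = 175.7 K.
ΔT = T_surf − T_eq = 250 − 175.7.

ΔT ≈ 74.3 K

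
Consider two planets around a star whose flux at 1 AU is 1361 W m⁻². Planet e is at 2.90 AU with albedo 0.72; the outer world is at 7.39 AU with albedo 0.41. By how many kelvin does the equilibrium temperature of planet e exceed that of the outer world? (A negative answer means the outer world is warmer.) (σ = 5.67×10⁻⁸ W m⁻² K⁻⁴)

T_eq = [S₀(1−A)/(4σd²)]^(1/4), so T ∝ (1−A)^(1/4) / √d.
T₁ = [1361×0.28/(4×5.67×10⁻⁸×2.90²)]^(1/4) = 118.89 K.
T₂ = [1361×0.59/(4×5.67×10⁻⁸×7.39²)]^(1/4) = 89.73 K.

ΔT ≈ 29.2 K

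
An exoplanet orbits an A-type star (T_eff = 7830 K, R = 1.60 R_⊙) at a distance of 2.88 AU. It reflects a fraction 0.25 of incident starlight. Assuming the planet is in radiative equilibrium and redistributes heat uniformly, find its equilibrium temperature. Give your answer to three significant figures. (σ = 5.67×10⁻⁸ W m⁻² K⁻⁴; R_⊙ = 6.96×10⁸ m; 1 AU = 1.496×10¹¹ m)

T_eq ≈ 262 K

R_⋆ = 1.60 × 6.96×10⁸ = 1.11×10⁹ m.
d = 2.88 AU = 4.31×10¹¹ m.
L = 4πR_⋆²σT_⋆⁴ = 4π(1.11×10⁹)² × 5.67×10⁻⁸ × (7830)⁴ = 3.32×10²⁷ W.
S = L/(4πd²) = 1420 W m⁻².
Energy balance: absorbed = emitted ⇒ πR²·S(1−A) = 4πR²·σT_eq⁴, so T_eq⁴ = S(1−A)/(4σ).
T_eq = [1420 × 0.75 / (4 × 5.67×10⁻⁸)]^(1/4) = (4.71×10⁹)^(1/4) = 262 K.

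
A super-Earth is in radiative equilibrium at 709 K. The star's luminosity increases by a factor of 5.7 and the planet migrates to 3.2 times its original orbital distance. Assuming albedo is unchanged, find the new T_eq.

T_eq ≈ 612 K

T_eq ∝ L^(1/4) · d^(−1/2).
T′ = 709 × 5.7^(1/4) / 3.2^(1/2) = 612 K.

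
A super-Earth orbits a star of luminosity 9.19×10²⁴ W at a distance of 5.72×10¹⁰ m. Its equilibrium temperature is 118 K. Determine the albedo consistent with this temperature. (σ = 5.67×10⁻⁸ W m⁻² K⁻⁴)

A ≈ 0.80

Flux: S = L/(4πd²) = 9.19×10²⁴/(4π×(5.72×10¹⁰)²) = 224 W m⁻².
From T_eq⁴ = S(1−A)/(4σ): 1−A = 4σT_eq⁴/S.
1−A = 4 × 5.67×10⁻⁸ × (118)⁴ / 224 = 0.197.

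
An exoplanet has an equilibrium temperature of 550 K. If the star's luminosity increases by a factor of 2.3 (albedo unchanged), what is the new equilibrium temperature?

T_eq ≈ 677 K

T_eq ∝ L^(1/4) · d^(−1/2).
T′ = 550 × 2.3^(1/4) = 677 K.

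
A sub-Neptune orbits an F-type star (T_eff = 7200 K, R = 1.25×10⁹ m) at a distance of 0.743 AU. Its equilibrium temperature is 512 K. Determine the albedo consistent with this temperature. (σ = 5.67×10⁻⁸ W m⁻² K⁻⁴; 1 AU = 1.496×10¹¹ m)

A ≈ 0.19

d = 0.743 AU = 1.11×10¹¹ m.
L = 4πR_⋆²σT_⋆⁴ = 4π(1.25×10⁹)² × 5.67×10⁻⁸ × (7200)⁴ = 2.99×10²⁷ W.
S = L/(4πd²) = 1.93×10⁴ W m⁻².
From T_eq⁴ = S(1−A)/(4σ): 1−A = 4σT_eq⁴/S.
1−A = 4 × 5.67×10⁻⁸ × (512)⁴ / 1.93×10⁴ = 0.809.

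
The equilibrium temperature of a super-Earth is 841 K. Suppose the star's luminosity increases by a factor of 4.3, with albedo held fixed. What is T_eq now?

T_eq ∝ L^(1/4) · d^(−1/2).
T′ = 841 × 4.3^(1/4) = 1210 K.

T_eq ≈ 1210 K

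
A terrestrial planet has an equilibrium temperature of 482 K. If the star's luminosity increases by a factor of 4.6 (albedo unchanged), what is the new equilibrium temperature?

T_eq ≈ 706 K

T_eq ∝ L^(1/4) · d^(−1/2).
T′ = 482 × 4.6^(1/4) = 706 K.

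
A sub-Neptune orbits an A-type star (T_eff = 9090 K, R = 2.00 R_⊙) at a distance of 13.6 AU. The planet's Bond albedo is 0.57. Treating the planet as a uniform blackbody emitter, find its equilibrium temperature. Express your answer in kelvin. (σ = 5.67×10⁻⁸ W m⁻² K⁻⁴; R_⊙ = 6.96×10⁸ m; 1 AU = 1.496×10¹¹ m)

T_eq ≈ 136 K

R_⋆ = 2.00 × 6.96×10⁸ = 1.39×10⁹ m.
d = 13.6 AU = 2.03×10¹² m.
L = 4πR_⋆²σT_⋆⁴ = 4π(1.39×10⁹)² × 5.67×10⁻⁸ × (9090)⁴ = 9.43×10²⁷ W.
S = L/(4πd²) = 181 W m⁻².
Energy balance: absorbed = emitted ⇒ πR²·S(1−A) = 4πR²·σT_eq⁴, so T_eq⁴ = S(1−A)/(4σ).
T_eq = [181 × 0.43 / (4 × 5.67×10⁻⁸)]^(1/4) = (3.44×10⁸)^(1/4) = 136 K.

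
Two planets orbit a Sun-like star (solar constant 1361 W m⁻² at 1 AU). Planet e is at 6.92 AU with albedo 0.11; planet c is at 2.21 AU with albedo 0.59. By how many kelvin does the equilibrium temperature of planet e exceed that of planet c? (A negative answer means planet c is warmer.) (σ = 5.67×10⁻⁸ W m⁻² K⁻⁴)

T_eq = [S₀(1−A)/(4σd²)]^(1/4), so T ∝ (1−A)^(1/4) / √d.
T₁ = [1361×0.89/(4×5.67×10⁻⁸×6.92²)]^(1/4) = 102.77 K.
T₂ = [1361×0.41/(4×5.67×10⁻⁸×2.21²)]^(1/4) = 149.81 K.

ΔT ≈ -47.0 K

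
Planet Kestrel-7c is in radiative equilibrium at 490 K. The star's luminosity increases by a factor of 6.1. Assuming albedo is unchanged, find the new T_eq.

T_eq ≈ 770 K

T_eq ∝ L^(1/4) · d^(−1/2).
T′ = 490 × 6.1^(1/4) = 770 K.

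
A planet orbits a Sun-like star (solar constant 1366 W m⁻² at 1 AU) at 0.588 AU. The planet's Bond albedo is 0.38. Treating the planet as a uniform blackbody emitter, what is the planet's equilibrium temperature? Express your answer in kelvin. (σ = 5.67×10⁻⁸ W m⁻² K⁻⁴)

T_eq ≈ 322 K

Flux at 0.588 AU: S = 1366/0.588² = 3950 W m⁻².
Energy balance: absorbed = emitted ⇒ πR²·S(1−A) = 4πR²·σT_eq⁴, so T_eq⁴ = S(1−A)/(4σ).
T_eq = [3950 × 0.62 / (4 × 5.67×10⁻⁸)]^(1/4) = (1.08×10¹⁰)^(1/4) = 322 K.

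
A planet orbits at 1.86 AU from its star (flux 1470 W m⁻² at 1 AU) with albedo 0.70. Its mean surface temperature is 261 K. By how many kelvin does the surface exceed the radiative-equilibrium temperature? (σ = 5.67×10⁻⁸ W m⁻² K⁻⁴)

ΔT ≈ 107.0 K

S = 1470/1.86² = 424.9 W m⁻².
T_eq = [S(1−A)/(4σ)]^(1/4) = [424.9×0.30/(4×5.67×10⁻⁸)]^(1/4) = 154.0 K.
ΔT = T_surf − T_eq = 261 − 154.0.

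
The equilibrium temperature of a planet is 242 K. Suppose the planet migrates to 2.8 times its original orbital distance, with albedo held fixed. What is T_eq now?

T_eq ≈ 145 K

T_eq ∝ L^(1/4) · d^(−1/2).
T′ = 242 / 2.8^(1/2) = 145 K.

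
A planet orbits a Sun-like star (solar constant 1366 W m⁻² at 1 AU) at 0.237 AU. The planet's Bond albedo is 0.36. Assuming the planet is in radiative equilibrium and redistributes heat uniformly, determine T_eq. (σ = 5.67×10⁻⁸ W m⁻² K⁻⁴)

Flux at 0.237 AU: S = 1366/0.237² = 2.43×10⁴ W m⁻².
Energy balance: absorbed = emitted ⇒ πR²·S(1−A) = 4πR²·σT_eq⁴, so T_eq⁴ = S(1−A)/(4σ).
T_eq = [2.43×10⁴ × 0.64 / (4 × 5.67×10⁻⁸)]^(1/4) = (6.86×10¹⁰)^(1/4) = 512 K.

T_eq ≈ 512 K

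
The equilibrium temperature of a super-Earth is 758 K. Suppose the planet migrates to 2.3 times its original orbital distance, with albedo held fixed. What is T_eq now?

T_eq ≈ 500 K

T_eq ∝ L^(1/4) · d^(−1/2).
T′ = 758 / 2.3^(1/2) = 500 K.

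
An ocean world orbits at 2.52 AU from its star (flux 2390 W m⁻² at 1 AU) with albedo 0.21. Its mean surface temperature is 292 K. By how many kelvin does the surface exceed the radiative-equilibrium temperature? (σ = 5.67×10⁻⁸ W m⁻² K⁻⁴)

S = 2390/2.52² = 376.4 W m⁻².
T_eq = [S(1−A)/(4σ)]^(1/4) = [376.4×0.79/(4×5.67×10⁻⁸)]^(1/4) = 190.3 K.
ΔT = T_surf − T_eq = 292 − 190.3.

ΔT ≈ 101.7 K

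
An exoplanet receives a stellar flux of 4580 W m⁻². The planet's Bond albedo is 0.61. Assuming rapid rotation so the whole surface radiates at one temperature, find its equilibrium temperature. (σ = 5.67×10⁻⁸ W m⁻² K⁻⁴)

Energy balance: absorbed = emitted ⇒ πR²·S(1−A) = 4πR²·σT_eq⁴, so T_eq⁴ = S(1−A)/(4σ).
T_eq = [4580 × 0.39 / (4 × 5.67×10⁻⁸)]^(1/4) = (7.88×10⁹)^(1/4) = 298 K.

T_eq ≈ 298 K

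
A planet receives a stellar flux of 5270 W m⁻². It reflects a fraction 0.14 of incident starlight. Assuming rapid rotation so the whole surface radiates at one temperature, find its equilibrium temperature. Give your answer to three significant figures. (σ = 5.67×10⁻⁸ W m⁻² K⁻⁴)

T_eq ≈ 376 K

Energy balance: absorbed = emitted ⇒ πR²·S(1−A) = 4πR²·σT_eq⁴, so T_eq⁴ = S(1−A)/(4σ).
T_eq = [5270 × 0.86 / (4 × 5.67×10⁻⁸)]^(1/4) = (2.00×10¹⁰)^(1/4) = 376 K.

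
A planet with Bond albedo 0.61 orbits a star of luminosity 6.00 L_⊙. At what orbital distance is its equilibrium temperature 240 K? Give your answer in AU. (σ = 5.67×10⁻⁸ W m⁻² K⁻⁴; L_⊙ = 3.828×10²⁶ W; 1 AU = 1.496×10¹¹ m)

L = 6.00 × 3.828×10²⁶ = 2.30×10²⁷ W.
From T_eq⁴ = L(1−A)/(16πσd²): d = √[L(1−A)/(16πσT_eq⁴)].
d = √[2.30×10²⁷ × 0.39 / (16π × 5.67×10⁻⁸ × (240)⁴)] = 3.08×10¹¹ m = 2.06 AU.

d ≈ 2.06 AU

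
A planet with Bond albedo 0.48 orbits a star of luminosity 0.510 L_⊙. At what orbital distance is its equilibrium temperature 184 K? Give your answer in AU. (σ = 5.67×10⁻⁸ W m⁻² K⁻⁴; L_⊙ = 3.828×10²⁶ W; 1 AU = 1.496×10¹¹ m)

L = 0.510 × 3.828×10²⁶ = 1.95×10²⁶ W.
From T_eq⁴ = L(1−A)/(16πσd²): d = √[L(1−A)/(16πσT_eq⁴)].
d = √[1.95×10²⁶ × 0.52 / (16π × 5.67×10⁻⁸ × (184)⁴)] = 1.76×10¹¹ m = 1.18 AU.

d ≈ 1.18 AU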